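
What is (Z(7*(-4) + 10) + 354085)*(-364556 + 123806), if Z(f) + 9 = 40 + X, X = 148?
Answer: -85289058000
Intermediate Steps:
Z(f) = 179 (Z(f) = -9 + (40 + 148) = -9 + 188 = 179)
(Z(7*(-4) + 10) + 354085)*(-364556 + 123806) = (179 + 354085)*(-364556 + 123806) = 354264*(-240750) = -85289058000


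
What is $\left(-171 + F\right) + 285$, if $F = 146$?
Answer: $260$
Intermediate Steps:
$\left(-171 + F\right) + 285 = \left(-171 + 146\right) + 285 = -25 + 285 = 260$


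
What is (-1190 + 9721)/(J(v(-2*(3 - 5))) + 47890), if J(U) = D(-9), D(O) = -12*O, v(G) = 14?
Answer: 8531/47998 ≈ 0.17774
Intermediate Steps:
J(U) = 108 (J(U) = -12*(-9) = 108)
(-1190 + 9721)/(J(v(-2*(3 - 5))) + 47890) = (-1190 + 9721)/(108 + 47890) = 8531/47998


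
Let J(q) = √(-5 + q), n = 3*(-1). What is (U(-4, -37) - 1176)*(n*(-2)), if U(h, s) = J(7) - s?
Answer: -6834 + 6*√2 ≈ -6825.5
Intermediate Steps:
n = -3
U(h, s) = √2 - s (U(h, s) = √(-5 + 7) - s = √2 - s)
(U(-4, -37) - 1176)*(n*(-2)) = ((√2 - 1*(-37)) - 1176)*(-3*(-2)) = ((√2 + 37) - 1176)*6 = ((37 + √2) - 1176)*6 = (-1139 + √2)*6 = -6834 + 6*√2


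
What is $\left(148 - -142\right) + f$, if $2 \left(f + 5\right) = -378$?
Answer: $96$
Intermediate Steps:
$f = -194$ ($f = -5 + \frac{1}{2} \left(-378\right) = -5 - 189 = -194$)
$\left(148 - -142\right) + f = \left(148 - -142\right) - 194 = \left(148 + 142\right) - 194 = 290 - 194 = 96$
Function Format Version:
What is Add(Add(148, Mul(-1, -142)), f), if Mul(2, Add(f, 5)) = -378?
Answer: 96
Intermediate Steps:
f = -194 (f = Add(-5, Mul(Rational(1, 2), -378)) = Add(-5, -189) = -194)
Add(Add(148, Mul(-1, -142)), f) = Add(Add(148, Mul(-1, -142)), -194) = Add(Add(148, 142), -194) = Add(290, -194) = 96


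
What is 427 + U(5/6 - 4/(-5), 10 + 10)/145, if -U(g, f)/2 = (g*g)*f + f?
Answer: 2779573/6525 ≈ 425.99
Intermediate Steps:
U(g, f) = -2*f - 2*f*g**2 (U(g, f) = -2*((g*g)*f + f) = -2*(g**2*f + f) = -2*(f*g**2 + f) = -2*(f + f*g**2) = -2*f - 2*f*g**2)
427 + U(5/6 - 4/(-5), 10 + 10)/145 = 427 - 2*(10 + 10)*(1 + (5/6 - 4/(-5))**2)/145 = 427 - 2*20*(1 + (5*(1/6) - 4*(-1/5))**2)*(1/145) = 427 - 2*20*(1 + (5/6 + 4/5)**2)*(1/145) = 427 - 2*20*(1 + (49/30)**2)*(1/145) = 427 - 2*20*(1 + 2401/900)*(1/145) = 427 - 2*20*3301/900*(1/145) = 427 - 6602/45*1/145 = 427 - 6602/6525 = 2779573/6525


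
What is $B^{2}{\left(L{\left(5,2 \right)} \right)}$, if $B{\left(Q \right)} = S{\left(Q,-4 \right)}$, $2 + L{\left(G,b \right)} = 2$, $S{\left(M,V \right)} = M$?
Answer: $0$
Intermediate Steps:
$L{\left(G,b \right)} = 0$ ($L{\left(G,b \right)} = -2 + 2 = 0$)
$B{\left(Q \right)} = Q$
$B^{2}{\left(L{\left(5,2 \right)} \right)} = 0^{2} = 0$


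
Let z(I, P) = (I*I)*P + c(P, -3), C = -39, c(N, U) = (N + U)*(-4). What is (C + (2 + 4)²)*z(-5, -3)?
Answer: 153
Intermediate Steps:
c(N, U) = -4*N - 4*U
z(I, P) = 12 - 4*P + P*I² (z(I, P) = (I*I)*P + (-4*P - 4*(-3)) = I²*P + (-4*P + 12) = P*I² + (12 - 4*P) = 12 - 4*P + P*I²)
(C + (2 + 4)²)*z(-5, -3) = (-39 + (2 + 4)²)*(12 - 4*(-3) - 3*(-5)²) = (-39 + 6²)*(12 + 12 - 3*25) = (-39 + 36)*(12 + 12 - 75) = -3*(-51) = 153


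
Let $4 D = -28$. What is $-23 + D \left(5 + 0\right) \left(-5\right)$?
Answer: $152$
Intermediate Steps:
$D = -7$ ($D = \frac{1}{4} \left(-28\right) = -7$)
$-23 + D \left(5 + 0\right) \left(-5\right) = -23 - 7 \left(5 + 0\right) \left(-5\right) = -23 - 7 \cdot 5 \left(-5\right) = -23 - -175 = -23 + 175 = 152$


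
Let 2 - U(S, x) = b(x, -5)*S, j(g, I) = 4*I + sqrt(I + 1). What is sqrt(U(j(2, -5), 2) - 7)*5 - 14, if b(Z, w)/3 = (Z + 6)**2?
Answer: -14 + 5*sqrt(3835 - 384*I) ≈ 296.02 - 15.483*I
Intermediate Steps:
b(Z, w) = 3*(6 + Z)**2 (b(Z, w) = 3*(Z + 6)**2 = 3*(6 + Z)**2)
j(g, I) = sqrt(1 + I) + 4*I (j(g, I) = 4*I + sqrt(1 + I) = sqrt(1 + I) + 4*I)
U(S, x) = 2 - 3*S*(6 + x)**2 (U(S, x) = 2 - 3*(6 + x)**2*S = 2 - 3*S*(6 + x)**2)
sqrt(U(j(2, -5), 2) - 7)*5 - 14 = sqrt((2 - 3*(sqrt(1 - 5) + 4*(-5))*(6 + 2)**2) - 7)*5 - 14 = sqrt((2 - 3*(sqrt(-4) - 20)*8**2) - 7)*5 - 14 = sqrt((2 - 3*(2*I - 20)*64) - 7)*5 - 14 = sqrt((2 - 3*(-20 + 2*I)*64) - 7)*5 - 14 = sqrt((2 + (3840 - 384*I)) - 7)*5 - 14 = sqrt((3842 - 384*I) - 7)*5 - 14 = sqrt(3835 - 384*I)*5 - 14 = 5*sqrt(3835 - 384*I) - 14 = -14 + 5*sqrt(3835 - 384*I)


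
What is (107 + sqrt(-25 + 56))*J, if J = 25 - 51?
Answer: -2782 - 26*sqrt(31) ≈ -2926.8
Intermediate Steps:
J = -26
(107 + sqrt(-25 + 56))*J = (107 + sqrt(-25 + 56))*(-26) = (107 + sqrt(31))*(-26) = -2782 - 26*sqrt(31)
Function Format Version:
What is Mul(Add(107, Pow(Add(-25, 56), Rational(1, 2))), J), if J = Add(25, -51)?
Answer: Add(-2782, Mul(-26, Pow(31, Rational(1, 2)))) ≈ -2926.8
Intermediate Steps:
J = -26
Mul(Add(107, Pow(Add(-25, 56), Rational(1, 2))), J) = Mul(Add(107, Pow(Add(-25, 56), Rational(1, 2))), -26) = Mul(Add(107, Pow(31, Rational(1, 2))), -26) = Add(-2782, Mul(-26, Pow(31, Rational(1, 2))))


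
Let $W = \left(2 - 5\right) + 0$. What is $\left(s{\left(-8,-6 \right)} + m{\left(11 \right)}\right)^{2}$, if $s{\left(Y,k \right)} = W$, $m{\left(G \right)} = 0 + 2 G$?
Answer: $361$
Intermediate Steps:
$m{\left(G \right)} = 2 G$
$W = -3$ ($W = -3 + 0 = -3$)
$s{\left(Y,k \right)} = -3$
$\left(s{\left(-8,-6 \right)} + m{\left(11 \right)}\right)^{2} = \left(-3 + 2 \cdot 11\right)^{2} = \left(-3 + 22\right)^{2} = 19^{2} = 361$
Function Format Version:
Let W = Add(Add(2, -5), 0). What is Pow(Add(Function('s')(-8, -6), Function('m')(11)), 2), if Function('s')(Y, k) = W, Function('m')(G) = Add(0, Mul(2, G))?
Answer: 361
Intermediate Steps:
Function('m')(G) = Mul(2, G)
W = -3 (W = Add(-3, 0) = -3)
Function('s')(Y, k) = -3
Pow(Add(Function('s')(-8, -6), Function('m')(11)), 2) = Pow(Add(-3, Mul(2, 11)), 2) = Pow(Add(-3, 22), 2) = Pow(19, 2) = 361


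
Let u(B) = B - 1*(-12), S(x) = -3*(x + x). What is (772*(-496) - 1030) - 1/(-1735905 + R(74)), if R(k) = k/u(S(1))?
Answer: -1999446306673/5207678 ≈ -3.8394e+5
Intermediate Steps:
S(x) = -6*x
u(B) = 12 + B (u(B) = B + 12 = 12 + B)
R(k) = k/6 (R(k) = k/(12 - 6*1) = k/(12 - 6) = k/6)
(772*(-496) - 1030) - 1/(-1735905 + R(74)) = (772*(-496) - 1030) - 1/(-1735905 + (⅙)*74) = (-382912 - 1030) - 1/(-1735905 + 37/3) = -383942 - 1/(-5207678/3) = -383942 - 1*(-3/5207678) = -383942 + 3/5207678 = -1999446306673/5207678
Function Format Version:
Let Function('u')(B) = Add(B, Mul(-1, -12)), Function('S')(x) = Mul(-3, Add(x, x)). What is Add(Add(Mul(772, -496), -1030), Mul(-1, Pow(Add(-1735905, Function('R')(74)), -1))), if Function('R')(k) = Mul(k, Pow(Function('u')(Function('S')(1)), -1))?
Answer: Rational(-1999446306673, 5207678) ≈ -3.8394e+5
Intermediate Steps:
Function('S')(x) = Mul(-6, x) (Function('S')(x) = Mul(-3, Mul(2, x)) = Mul(-6, x))
Function('u')(B) = Add(12, B) (Function('u')(B) = Add(B, 12) = Add(12, B))
Function('R')(k) = Mul(Rational(1, 6), k) (Function('R')(k) = Mul(k, Pow(Add(12, Mul(-6, 1)), -1)) = Mul(k, Pow(Add(12, -6), -1)) = Mul(k, Pow(6, -1)) = Mul(k, Rational(1, 6)) = Mul(Rational(1, 6), k))
Add(Add(Mul(772, -496), -1030), Mul(-1, Pow(Add(-1735905, Function('R')(74)), -1))) = Add(Add(Mul(772, -496), -1030), Mul(-1, Pow(Add(-1735905, Mul(Rational(1, 6), 74)), -1))) = Add(Add(-382912, -1030), Mul(-1, Pow(Add(-1735905, Rational(37, 3)), -1))) = Add(-383942, Mul(-1, Pow(Rational(-5207678, 3), -1))) = Add(-383942, Mul(-1, Rational(-3, 5207678))) = Add(-383942, Rational(3, 5207678)) = Rational(-1999446306673, 5207678)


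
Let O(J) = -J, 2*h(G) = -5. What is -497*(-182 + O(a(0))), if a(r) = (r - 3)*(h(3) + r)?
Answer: 188363/2 ≈ 94182.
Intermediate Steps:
h(G) = -5/2 (h(G) = (½)*(-5) = -5/2)
a(r) = (-3 + r)*(-5/2 + r) (a(r) = (r - 3)*(-5/2 + r) = (-3 + r)*(-5/2 + r))
-497*(-182 + O(a(0))) = -497*(-182 - (15/2 + 0² - 11/2*0)) = -497*(-182 - (15/2 + 0 + 0)) = -497*(-182 - 1*15/2) = -497*(-182 - 15/2) = -497*(-379/2) = 188363/2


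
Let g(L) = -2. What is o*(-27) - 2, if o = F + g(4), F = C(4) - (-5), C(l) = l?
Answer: -191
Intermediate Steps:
F = 9 (F = 4 - (-5) = 4 - 1*(-5) = 4 + 5 = 9)
o = 7 (o = 9 - 2 = 7)
o*(-27) - 2 = 7*(-27) - 2 = -189 - 2 = -191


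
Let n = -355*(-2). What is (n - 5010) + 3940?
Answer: -360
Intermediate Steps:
n = 710
(n - 5010) + 3940 = (710 - 5010) + 3940 = -4300 + 3940 = -360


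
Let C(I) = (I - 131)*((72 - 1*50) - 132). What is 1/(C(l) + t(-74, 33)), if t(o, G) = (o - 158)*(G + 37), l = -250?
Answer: 1/25670 ≈ 3.8956e-5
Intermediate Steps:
t(o, G) = (-158 + o)*(37 + G)
C(I) = 14410 - 110*I (C(I) = (-131 + I)*((72 - 50) - 132) = (-131 + I)*(22 - 132) = (-131 + I)*(-110) = 14410 - 110*I)
1/(C(l) + t(-74, 33)) = 1/((14410 - 110*(-250)) + (-5846 - 158*33 + 37*(-74) + 33*(-74))) = 1/((14410 + 27500) + (-5846 - 5214 - 2738 - 2442)) = 1/(41910 - 16240) = 1/25670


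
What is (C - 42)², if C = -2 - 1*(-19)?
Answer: 625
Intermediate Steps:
C = 17 (C = -2 + 19 = 17)
(C - 42)² = (17 - 42)² = (-25)² = 625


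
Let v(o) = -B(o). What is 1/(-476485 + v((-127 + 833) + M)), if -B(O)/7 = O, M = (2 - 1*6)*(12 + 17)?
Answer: -1/472355 ≈ -2.1171e-6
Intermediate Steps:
M = -116 (M = (2 - 6)*29 = -4*29 = -116)
B(O) = -7*O
v(o) = 7*o (v(o) = -(-7)*o = 7*o)
1/(-476485 + v((-127 + 833) + M)) = 1/(-476485 + 7*((-127 + 833) - 116)) = 1/(-476485 + 7*(706 - 116)) = 1/(-476485 + 7*590) = 1/(-476485 + 4130) = 1/(-472355) = -1/472355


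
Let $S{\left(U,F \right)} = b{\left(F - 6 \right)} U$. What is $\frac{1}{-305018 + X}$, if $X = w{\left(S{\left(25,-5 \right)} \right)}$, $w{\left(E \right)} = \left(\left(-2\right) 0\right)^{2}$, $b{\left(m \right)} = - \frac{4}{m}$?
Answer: $- \frac{1}{305018} \approx -3.2785 \cdot 10^{-6}$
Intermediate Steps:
$S{\left(U,F \right)} = - \frac{4 U}{-6 + F}$ ($S{\left(U,F \right)} = - \frac{4}{F - 6} U = - \frac{4}{-6 + F} U = - \frac{4 U}{-6 + F}$)
$w{\left(E \right)} = 0$ ($w{\left(E \right)} = 0^{2} = 0$)
$X = 0$
$\frac{1}{-305018 + X} = \frac{1}{-305018 + 0} = \frac{1}{-305018} = - \frac{1}{305018}$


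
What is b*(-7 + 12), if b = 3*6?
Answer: 90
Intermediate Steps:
b = 18
b*(-7 + 12) = 18*(-7 + 12) = 18*5 = 90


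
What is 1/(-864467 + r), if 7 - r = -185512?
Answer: -1/678948 ≈ -1.4729e-6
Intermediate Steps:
r = 185519 (r = 7 - 1*(-185512) = 7 + 185512 = 185519)
1/(-864467 + r) = 1/(-864467 + 185519) = 1/(-678948) = -1/678948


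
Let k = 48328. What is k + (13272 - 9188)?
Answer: 52412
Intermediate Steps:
k + (13272 - 9188) = 48328 + (13272 - 9188) = 48328 + 4084 = 52412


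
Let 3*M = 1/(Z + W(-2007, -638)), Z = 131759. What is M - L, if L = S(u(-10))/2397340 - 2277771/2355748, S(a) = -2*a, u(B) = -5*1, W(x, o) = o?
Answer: 6317620725191185/6533908572794724 ≈ 0.96690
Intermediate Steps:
u(B) = -5
L = -273028398583/282376445516 (L = -2*(-5)/2397340 - 2277771/2355748 = 10*(1/2397340) - 2277771*1/2355748 = 1/239734 - 2277771/2355748 = -273028398583/282376445516 ≈ -0.96690)
M = 1/393363 (M = 1/(3*(131759 - 638)) = (⅓)/131121 = (⅓)*(1/131121) = 1/393363 ≈ 2.5422e-6)
M - L = 1/393363 - 1*(-273028398583/282376445516) = 1/393363 + 273028398583/282376445516 = 6317620725191185/6533908572794724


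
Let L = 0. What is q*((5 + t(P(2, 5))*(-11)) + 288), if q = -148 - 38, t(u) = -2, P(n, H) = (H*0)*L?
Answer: -58590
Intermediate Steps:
P(n, H) = 0 (P(n, H) = (H*0)*0 = 0*0 = 0)
q = -186
q*((5 + t(P(2, 5))*(-11)) + 288) = -186*((5 - 2*(-11)) + 288) = -186*((5 + 22) + 288) = -186*(27 + 288) = -186*315 = -58590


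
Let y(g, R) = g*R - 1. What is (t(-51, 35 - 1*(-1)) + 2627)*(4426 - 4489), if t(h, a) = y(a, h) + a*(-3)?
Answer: -42966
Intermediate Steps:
y(g, R) = -1 + R*g (y(g, R) = R*g - 1 = -1 + R*g)
t(h, a) = -1 - 3*a + a*h (t(h, a) = (-1 + h*a) + a*(-3) = (-1 + a*h) - 3*a = -1 - 3*a + a*h)
(t(-51, 35 - 1*(-1)) + 2627)*(4426 - 4489) = ((-1 - 3*(35 - 1*(-1)) + (35 - 1*(-1))*(-51)) + 2627)*(4426 - 4489) = ((-1 - 3*(35 + 1) + (35 + 1)*(-51)) + 2627)*(-63) = ((-1 - 3*36 + 36*(-51)) + 2627)*(-63) = ((-1 - 108 - 1836) + 2627)*(-63) = (-1945 + 2627)*(-63) = 682*(-63) = -42966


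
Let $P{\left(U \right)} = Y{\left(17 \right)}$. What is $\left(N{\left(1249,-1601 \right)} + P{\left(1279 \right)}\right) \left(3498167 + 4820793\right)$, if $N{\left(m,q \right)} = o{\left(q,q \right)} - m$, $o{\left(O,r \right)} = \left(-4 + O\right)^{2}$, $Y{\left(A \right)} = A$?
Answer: $21419599975280$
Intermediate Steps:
$N{\left(m,q \right)} = \left(-4 + q\right)^{2} - m$
$P{\left(U \right)} = 17$
$\left(N{\left(1249,-1601 \right)} + P{\left(1279 \right)}\right) \left(3498167 + 4820793\right) = \left(\left(\left(-4 - 1601\right)^{2} - 1249\right) + 17\right) \left(3498167 + 4820793\right) = \left(\left(\left(-1605\right)^{2} - 1249\right) + 17\right) 8318960 = \left(\left(2576025 - 1249\right) + 17\right) 8318960 = \left(2574776 + 17\right) 8318960 = 2574793 \cdot 8318960 = 21419599975280$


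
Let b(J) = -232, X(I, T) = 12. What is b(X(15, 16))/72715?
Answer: -232/72715 ≈ -0.0031905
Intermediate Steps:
b(X(15, 16))/72715 = -232/72715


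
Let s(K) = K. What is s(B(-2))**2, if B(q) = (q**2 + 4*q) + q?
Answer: 36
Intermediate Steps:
B(q) = q**2 + 5*q
s(B(-2))**2 = (-2*(5 - 2))**2 = (-2*3)**2 = (-6)**2 = 36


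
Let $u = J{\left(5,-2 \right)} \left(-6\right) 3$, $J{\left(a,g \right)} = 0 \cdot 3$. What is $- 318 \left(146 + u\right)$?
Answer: $-46428$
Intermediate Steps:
$J{\left(a,g \right)} = 0$
$u = 0$ ($u = 0 \left(-6\right) 3 = 0 \cdot 3 = 0$)
$- 318 \left(146 + u\right) = - 318 \left(146 + 0\right) = \left(-318\right) 146 = -46428$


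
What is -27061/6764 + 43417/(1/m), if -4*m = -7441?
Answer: 273152202383/3382 ≈ 8.0766e+7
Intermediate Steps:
m = 7441/4 (m = -1/4*(-7441) = 7441/4 ≈ 1860.3)
-27061/6764 + 43417/(1/m) = -27061/6764 + 43417/(1/(7441/4)) = -27061*1/6764 + 43417/(4/7441) = -27061/6764 + 43417*(7441/4) = -27061/6764 + 323065897/4 = 273152202383/3382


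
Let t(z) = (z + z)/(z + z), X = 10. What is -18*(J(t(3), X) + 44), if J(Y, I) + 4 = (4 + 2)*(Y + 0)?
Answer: -828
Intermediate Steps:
t(z) = 1 (t(z) = (2*z)/((2*z)) = (2*z)*(1/(2*z)) = 1)
J(Y, I) = -4 + 6*Y (J(Y, I) = -4 + (4 + 2)*(Y + 0) = -4 + 6*Y)
-18*(J(t(3), X) + 44) = -18*((-4 + 6*1) + 44) = -18*((-4 + 6) + 44) = -18*(2 + 44) = -18*46 = -828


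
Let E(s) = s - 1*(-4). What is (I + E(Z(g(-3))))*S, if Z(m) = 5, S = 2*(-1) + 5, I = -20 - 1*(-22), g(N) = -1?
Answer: 33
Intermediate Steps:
I = 2 (I = -20 + 22 = 2)
S = 3 (S = -2 + 5 = 3)
E(s) = 4 + s (E(s) = s + 4 = 4 + s)
(I + E(Z(g(-3))))*S = (2 + (4 + 5))*3 = (2 + 9)*3 = 11*3 = 33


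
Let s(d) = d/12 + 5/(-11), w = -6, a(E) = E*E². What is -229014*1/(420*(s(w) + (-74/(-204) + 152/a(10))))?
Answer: 535320225/431774 ≈ 1239.8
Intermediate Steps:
a(E) = E³
s(d) = -5/11 + d/12 (s(d) = d*(1/12) + 5*(-1/11) = d/12 - 5/11 = -5/11 + d/12)
-229014*1/(420*(s(w) + (-74/(-204) + 152/a(10)))) = -229014*1/(420*((-5/11 + (1/12)*(-6)) + (-74/(-204) + 152/(10³)))) = -229014*1/(420*((-5/11 - ½) + (-74*(-1/204) + 152/1000))) = -229014*1/(420*(-21/22 + (37/102 + 152*(1/1000)))) = -229014*1/(420*(-21/22 + (37/102 + 19/125))) = -229014*1/(420*(-21/22 + 6563/12750)) = -229014/(420*(-30841/70125)) = -229014/(-863548/4675) = -229014*(-4675/863548) = 535320225/431774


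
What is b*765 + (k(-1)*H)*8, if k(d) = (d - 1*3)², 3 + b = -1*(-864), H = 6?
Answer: 659433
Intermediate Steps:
b = 861 (b = -3 - 1*(-864) = -3 + 864 = 861)
k(d) = (-3 + d)² (k(d) = (d - 3)² = (-3 + d)²)
b*765 + (k(-1)*H)*8 = 861*765 + ((-3 - 1)²*6)*8 = 658665 + ((-4)²*6)*8 = 658665 + (16*6)*8 = 658665 + 96*8 = 658665 + 768 = 659433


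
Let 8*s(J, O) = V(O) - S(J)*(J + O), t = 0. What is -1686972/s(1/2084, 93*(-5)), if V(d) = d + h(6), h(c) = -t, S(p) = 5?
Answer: -28125197184/3876235 ≈ -7255.8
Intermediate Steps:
h(c) = 0 (h(c) = -1*0 = 0)
V(d) = d (V(d) = d + 0 = d)
s(J, O) = -5*J/8 - O/2 (s(J, O) = (O - 5*(J + O))/8 = (O - (5*J + 5*O))/8 = (O + (-5*J - 5*O))/8 = (-5*J - 4*O)/8 = -5*J/8 - O/2)
-1686972/s(1/2084, 93*(-5)) = -1686972/(-5/8/2084 - 93*(-5)/2) = -1686972/(-5/8*1/2084 - 1/2*(-465)) = -1686972/(-5/16672 + 465/2) = -1686972/3876235/16672 = -1686972*16672/3876235 = -28125197184/3876235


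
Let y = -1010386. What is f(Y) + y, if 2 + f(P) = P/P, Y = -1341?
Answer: -1010387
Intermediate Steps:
f(P) = -1 (f(P) = -2 + P/P = -2 + 1 = -1)
f(Y) + y = -1 - 1010386 = -1010387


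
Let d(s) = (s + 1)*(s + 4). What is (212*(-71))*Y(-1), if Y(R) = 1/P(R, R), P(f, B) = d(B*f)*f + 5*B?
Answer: 15052/15 ≈ 1003.5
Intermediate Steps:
d(s) = (1 + s)*(4 + s)
P(f, B) = 5*B + f*(4 + B²*f² + 5*B*f) (P(f, B) = (4 + (B*f)² + 5*(B*f))*f + 5*B = (4 + B²*f² + 5*B*f)*f + 5*B = f*(4 + B²*f² + 5*B*f) + 5*B = 5*B + f*(4 + B²*f² + 5*B*f))
Y(R) = 1/(5*R + R*(4 + R⁴ + 5*R²)) (Y(R) = 1/(5*R + R*(4 + R²*R² + 5*R*R)) = 1/(5*R + R*(4 + R⁴ + 5*R²)))
(212*(-71))*Y(-1) = (212*(-71))*(1/((-1)*(9 + (-1)⁴ + 5*(-1)²))) = -(-15052)/(9 + 1 + 5*1) = -(-15052)/(9 + 1 + 5) = -(-15052)/15 = -15052*(-1/15) = 15052/15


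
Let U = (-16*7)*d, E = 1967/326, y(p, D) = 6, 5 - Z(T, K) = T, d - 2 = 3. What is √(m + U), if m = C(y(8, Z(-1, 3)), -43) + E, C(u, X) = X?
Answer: I*√63443186/326 ≈ 24.433*I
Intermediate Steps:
d = 5 (d = 2 + 3 = 5)
Z(T, K) = 5 - T
E = 1967/326 (E = 1967*(1/326) = 1967/326 ≈ 6.0337)
m = -12051/326 (m = -43 + 1967/326 = -12051/326 ≈ -36.966)
U = -560 (U = -16*7*5 = -112*5 = -560)
√(m + U) = √(-12051/326 - 560) = √(-194611/326) = I*√63443186/326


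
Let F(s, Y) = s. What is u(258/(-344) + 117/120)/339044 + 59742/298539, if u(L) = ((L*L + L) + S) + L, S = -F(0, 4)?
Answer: 3600945085171/17994285638400 ≈ 0.20012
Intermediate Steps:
S = 0 (S = -1*0 = 0)
u(L) = L**2 + 2*L (u(L) = ((L*L + L) + 0) + L = ((L**2 + L) + 0) + L = ((L + L**2) + 0) + L = (L + L**2) + L = L**2 + 2*L)
u(258/(-344) + 117/120)/339044 + 59742/298539 = ((258/(-344) + 117/120)*(2 + (258/(-344) + 117/120)))/339044 + 59742/298539 = ((258*(-1/344) + 117*(1/120))*(2 + (258*(-1/344) + 117*(1/120))))*(1/339044) + 59742*(1/298539) = ((-3/4 + 39/40)*(2 + (-3/4 + 39/40)))*(1/339044) + 6638/33171 = (9*(2 + 9/40)/40)*(1/339044) + 6638/33171 = ((9/40)*(89/40))*(1/339044) + 6638/33171 = (801/1600)*(1/339044) + 6638/33171 = 801/542470400 + 6638/33171 = 3600945085171/17994285638400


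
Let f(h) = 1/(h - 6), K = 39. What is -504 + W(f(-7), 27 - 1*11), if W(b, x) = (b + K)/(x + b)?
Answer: -4514/9 ≈ -501.56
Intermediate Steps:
f(h) = 1/(-6 + h)
W(b, x) = (39 + b)/(b + x) (W(b, x) = (b + 39)/(x + b) = (39 + b)/(b + x))
-504 + W(f(-7), 27 - 1*11) = -504 + (39 + 1/(-6 - 7))/(1/(-6 - 7) + (27 - 1*11)) = -504 + (39 + 1/(-13))/(1/(-13) + (27 - 11)) = -504 + (39 - 1/13)/(-1/13 + 16) = -504 + (506/13)/(207/13) = -504 + (13/207)*(506/13) = -504 + 22/9 = -4514/9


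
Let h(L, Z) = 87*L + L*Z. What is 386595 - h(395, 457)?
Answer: 171715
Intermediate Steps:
386595 - h(395, 457) = 386595 - 395*(87 + 457) = 386595 - 395*544 = 386595 - 1*214880 = 386595 - 214880 = 171715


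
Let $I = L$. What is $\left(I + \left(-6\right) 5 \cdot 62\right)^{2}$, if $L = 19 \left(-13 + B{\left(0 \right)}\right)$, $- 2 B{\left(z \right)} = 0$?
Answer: $4439449$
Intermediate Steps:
$B{\left(z \right)} = 0$ ($B{\left(z \right)} = \left(- \frac{1}{2}\right) 0 = 0$)
$L = -247$ ($L = 19 \left(-13 + 0\right) = 19 \left(-13\right) = -247$)
$I = -247$
$\left(I + \left(-6\right) 5 \cdot 62\right)^{2} = \left(-247 + \left(-6\right) 5 \cdot 62\right)^{2} = \left(-247 - 1860\right)^{2} = \left(-2107\right)^{2} = 4439449$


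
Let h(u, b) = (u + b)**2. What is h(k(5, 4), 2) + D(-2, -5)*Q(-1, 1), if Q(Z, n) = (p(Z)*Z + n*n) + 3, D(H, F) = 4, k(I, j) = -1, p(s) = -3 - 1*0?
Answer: 29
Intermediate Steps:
p(s) = -3 (p(s) = -3 + 0 = -3)
Q(Z, n) = 3 + n**2 - 3*Z (Q(Z, n) = (-3*Z + n*n) + 3 = (-3*Z + n**2) + 3 = (n**2 - 3*Z) + 3 = 3 + n**2 - 3*Z)
h(u, b) = (b + u)**2
h(k(5, 4), 2) + D(-2, -5)*Q(-1, 1) = (2 - 1)**2 + 4*(3 + 1**2 - 3*(-1)) = 1**2 + 4*(3 + 1 + 3) = 1 + 4*7 = 1 + 28 = 29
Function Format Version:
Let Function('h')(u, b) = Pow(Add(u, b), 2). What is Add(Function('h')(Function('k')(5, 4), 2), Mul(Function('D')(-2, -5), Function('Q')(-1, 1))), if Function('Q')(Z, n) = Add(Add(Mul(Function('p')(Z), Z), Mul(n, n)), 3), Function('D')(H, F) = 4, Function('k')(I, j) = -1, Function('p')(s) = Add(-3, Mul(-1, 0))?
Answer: 29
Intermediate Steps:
Function('p')(s) = -3 (Function('p')(s) = Add(-3, 0) = -3)
Function('Q')(Z, n) = Add(3, Pow(n, 2), Mul(-3, Z)) (Function('Q')(Z, n) = Add(Add(Mul(-3, Z), Mul(n, n)), 3) = Add(Add(Mul(-3, Z), Pow(n, 2)), 3) = Add(Add(Pow(n, 2), Mul(-3, Z)), 3) = Add(3, Pow(n, 2), Mul(-3, Z)))
Function('h')(u, b) = Pow(Add(b, u), 2)
Add(Function('h')(Function('k')(5, 4), 2), Mul(Function('D')(-2, -5), Function('Q')(-1, 1))) = Add(Pow(Add(2, -1), 2), Mul(4, Add(3, Pow(1, 2), Mul(-3, -1)))) = Add(Pow(1, 2), Mul(4, Add(3, 1, 3))) = Add(1, Mul(4, 7)) = Add(1, 28) = 29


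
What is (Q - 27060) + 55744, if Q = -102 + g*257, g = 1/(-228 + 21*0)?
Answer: 6516439/228 ≈ 28581.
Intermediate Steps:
g = -1/228 (g = 1/(-228 + 0) = 1/(-228) = -1/228 ≈ -0.0043860)
Q = -23513/228 (Q = -102 - 1/228*257 = -102 - 257/228 = -23513/228 ≈ -103.13)
(Q - 27060) + 55744 = (-23513/228 - 27060) + 55744 = -6193193/228 + 55744 = 6516439/228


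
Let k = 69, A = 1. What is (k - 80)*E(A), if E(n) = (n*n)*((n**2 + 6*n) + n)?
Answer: -88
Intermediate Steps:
E(n) = n**2*(n**2 + 7*n)
(k - 80)*E(A) = (69 - 80)*(1**3*(7 + 1)) = -11*8 = -88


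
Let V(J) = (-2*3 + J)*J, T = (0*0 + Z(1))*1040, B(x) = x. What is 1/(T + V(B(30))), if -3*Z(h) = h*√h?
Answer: 3/1120 ≈ 0.0026786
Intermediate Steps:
Z(h) = -h^(3/2)/3 (Z(h) = -h*√h/3 = -h^(3/2)/3)
T = -1040/3 (T = (0*0 - 1^(3/2)/3)*1040 = (0 - ⅓*1)*1040 = (0 - ⅓)*1040 = -⅓*1040 = -1040/3 ≈ -346.67)
V(J) = J*(-6 + J) (V(J) = (-6 + J)*J = J*(-6 + J))
1/(T + V(B(30))) = 1/(-1040/3 + 30*(-6 + 30)) = 1/(-1040/3 + 30*24) = 1/(-1040/3 + 720) = 1/(1120/3) = 3/1120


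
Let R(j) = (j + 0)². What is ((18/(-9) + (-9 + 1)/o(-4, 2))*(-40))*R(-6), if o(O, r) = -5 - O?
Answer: -8640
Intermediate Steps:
R(j) = j²
((18/(-9) + (-9 + 1)/o(-4, 2))*(-40))*R(-6) = ((18/(-9) + (-9 + 1)/(-5 - 1*(-4)))*(-40))*(-6)² = ((18*(-⅑) - 8/(-5 + 4))*(-40))*36 = ((-2 - 8/(-1))*(-40))*36 = ((-2 - 8*(-1))*(-40))*36 = ((-2 + 8)*(-40))*36 = (6*(-40))*36 = -240*36 = -8640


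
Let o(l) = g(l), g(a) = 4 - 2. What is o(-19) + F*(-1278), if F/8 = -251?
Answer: 2566226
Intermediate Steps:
g(a) = 2
F = -2008 (F = 8*(-251) = -2008)
o(l) = 2
o(-19) + F*(-1278) = 2 - 2008*(-1278) = 2 + 2566224 = 2566226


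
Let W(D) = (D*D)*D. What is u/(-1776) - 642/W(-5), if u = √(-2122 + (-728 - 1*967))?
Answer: 642/125 - I*√3817/1776 ≈ 5.136 - 0.034787*I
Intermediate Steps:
u = I*√3817 (u = √(-2122 + (-728 - 967)) = √(-2122 - 1695) = √(-3817) = I*√3817 ≈ 61.782*I)
W(D) = D³ (W(D) = D²*D = D³)
u/(-1776) - 642/W(-5) = (I*√3817)/(-1776) - 642/((-5)³) = (I*√3817)*(-1/1776) - 642/(-125) = -I*√3817/1776 - 642*(-1/125) = -I*√3817/1776 + 642/125 = 642/125 - I*√3817/1776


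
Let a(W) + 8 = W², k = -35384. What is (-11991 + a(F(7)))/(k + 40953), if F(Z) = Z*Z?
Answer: -9598/5569 ≈ -1.7235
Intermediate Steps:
F(Z) = Z²
a(W) = -8 + W²
(-11991 + a(F(7)))/(k + 40953) = (-11991 + (-8 + (7²)²))/(-35384 + 40953) = (-11991 + (-8 + 49²))/5569 = (-11991 + (-8 + 2401))*(1/5569) = (-11991 + 2393)*(1/5569) = -9598*1/5569 = -9598/5569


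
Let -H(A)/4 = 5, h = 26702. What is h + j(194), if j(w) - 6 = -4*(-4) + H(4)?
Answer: 26704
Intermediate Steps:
H(A) = -20 (H(A) = -4*5 = -20)
j(w) = 2 (j(w) = 6 + (-4*(-4) - 20) = 6 + (16 - 20) = 6 - 4 = 2)
h + j(194) = 26702 + 2 = 26704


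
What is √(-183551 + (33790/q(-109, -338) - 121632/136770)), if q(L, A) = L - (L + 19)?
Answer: I*√34764248689436665/433105 ≈ 430.5*I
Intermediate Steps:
q(L, A) = -19 (q(L, A) = L - (19 + L) = L + (-19 - L) = -19)
√(-183551 + (33790/q(-109, -338) - 121632/136770)) = √(-183551 + (33790/(-19) - 121632/136770)) = √(-183551 + (33790*(-1/19) - 121632*1/136770)) = √(-183551 + (-33790/19 - 20272/22795)) = √(-183551 - 770628218/433105) = √(-80267484073/433105) = I*√34764248689436665/433105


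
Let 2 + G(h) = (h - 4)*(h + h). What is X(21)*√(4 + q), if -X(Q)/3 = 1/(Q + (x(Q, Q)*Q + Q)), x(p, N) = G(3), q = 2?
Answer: √6/42 ≈ 0.058321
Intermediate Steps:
G(h) = -2 + 2*h*(-4 + h) (G(h) = -2 + (h - 4)*(h + h) = -2 + (-4 + h)*(2*h) = -2 + 2*h*(-4 + h))
x(p, N) = -8 (x(p, N) = -2 - 8*3 + 2*3² = -2 - 24 + 2*9 = -2 - 24 + 18 = -8)
X(Q) = 1/(2*Q) (X(Q) = -3/(Q + (-8*Q + Q)) = -3/(Q - 7*Q) = -3*(-1/(6*Q)) = -(-1)/(2*Q) = 1/(2*Q))
X(21)*√(4 + q) = ((½)/21)*√(4 + 2) = ((½)*(1/21))*√6 = √6/42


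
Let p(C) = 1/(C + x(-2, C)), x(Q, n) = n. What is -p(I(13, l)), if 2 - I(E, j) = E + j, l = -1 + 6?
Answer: 1/32 ≈ 0.031250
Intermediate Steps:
l = 5
I(E, j) = 2 - E - j (I(E, j) = 2 - (E + j) = 2 + (-E - j) = 2 - E - j)
p(C) = 1/(2*C) (p(C) = 1/(C + C) = 1/(2*C))
-p(I(13, l)) = -1/(2*(2 - 1*13 - 1*5)) = -1/(2*(2 - 13 - 5)) = -1/(2*(-16)) = -(-1)/(2*16) = -1*(-1/32) = 1/32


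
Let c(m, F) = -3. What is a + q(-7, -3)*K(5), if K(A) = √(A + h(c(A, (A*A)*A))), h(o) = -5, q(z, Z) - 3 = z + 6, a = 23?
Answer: 23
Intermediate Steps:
q(z, Z) = 9 + z (q(z, Z) = 3 + (z + 6) = 3 + (6 + z) = 9 + z)
K(A) = √(-5 + A) (K(A) = √(A - 5) = √(-5 + A))
a + q(-7, -3)*K(5) = 23 + (9 - 7)*√(-5 + 5) = 23 + 2*√0 = 23 + 2*0 = 23 + 0 = 23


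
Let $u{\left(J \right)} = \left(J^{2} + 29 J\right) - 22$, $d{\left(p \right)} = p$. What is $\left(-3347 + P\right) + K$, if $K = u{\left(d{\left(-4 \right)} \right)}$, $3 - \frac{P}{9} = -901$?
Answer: $4667$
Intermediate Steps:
$P = 8136$ ($P = 27 - -8109 = 27 + 8109 = 8136$)
$u{\left(J \right)} = -22 + J^{2} + 29 J$
$K = -122$ ($K = -22 + \left(-4\right)^{2} + 29 \left(-4\right) = -22 + 16 - 116 = -122$)
$\left(-3347 + P\right) + K = \left(-3347 + 8136\right) - 122 = 4789 - 122 = 4667$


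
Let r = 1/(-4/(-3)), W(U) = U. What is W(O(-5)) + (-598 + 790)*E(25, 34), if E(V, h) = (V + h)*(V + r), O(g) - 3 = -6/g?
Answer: 1458501/5 ≈ 2.9170e+5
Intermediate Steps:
O(g) = 3 - 6/g
r = 3/4 (r = 1/(-4*(-1/3)) = 1/(4/3) = 3/4 ≈ 0.75000)
E(V, h) = (3/4 + V)*(V + h) (E(V, h) = (V + h)*(V + 3/4) = (V + h)*(3/4 + V) = (3/4 + V)*(V + h))
W(O(-5)) + (-598 + 790)*E(25, 34) = (3 - 6/(-5)) + (-598 + 790)*(25**2 + (3/4)*25 + (3/4)*34 + 25*34) = (3 - 6*(-1/5)) + 192*(625 + 75/4 + 51/2 + 850) = (3 + 6/5) + 192*(6077/4) = 21/5 + 291696 = 1458501/5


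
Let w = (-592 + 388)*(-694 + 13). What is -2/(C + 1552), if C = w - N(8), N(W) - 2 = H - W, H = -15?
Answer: -2/140497 ≈ -1.4235e-5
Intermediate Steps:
N(W) = -13 - W (N(W) = 2 + (-15 - W) = -13 - W)
w = 138924 (w = -204*(-681) = 138924)
C = 138945 (C = 138924 - (-13 - 1*8) = 138924 - (-13 - 8) = 138924 - 1*(-21) = 138924 + 21 = 138945)
-2/(C + 1552) = -2/(138945 + 1552) = -2/140497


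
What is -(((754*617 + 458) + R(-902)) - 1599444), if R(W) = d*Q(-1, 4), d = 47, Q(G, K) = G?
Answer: 1133815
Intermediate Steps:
R(W) = -47 (R(W) = 47*(-1) = -47)
-(((754*617 + 458) + R(-902)) - 1599444) = -(((754*617 + 458) - 47) - 1599444) = -(((465218 + 458) - 47) - 1599444) = -((465676 - 47) - 1599444) = -(465629 - 1599444) = -1*(-1133815) = 1133815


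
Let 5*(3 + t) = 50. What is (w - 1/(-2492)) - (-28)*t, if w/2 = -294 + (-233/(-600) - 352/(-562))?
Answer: -10240404623/26259450 ≈ -389.97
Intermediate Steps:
t = 7 (t = -3 + (⅕)*50 = -3 + 10 = 7)
w = -49397327/84300 (w = 2*(-294 + (-233/(-600) - 352/(-562))) = 2*(-294 + (-233*(-1/600) - 352*(-1/562))) = 2*(-294 + (233/600 + 176/281)) = 2*(-294 + 171073/168600) = 2*(-49397327/168600) = -49397327/84300 ≈ -585.97)
(w - 1/(-2492)) - (-28)*t = (-49397327/84300 - 1/(-2492)) - (-28)*7 = (-49397327/84300 - 1*(-1/2492)) - 1*(-196) = (-49397327/84300 + 1/2492) + 196 = -15387256823/26259450 + 196 = -10240404623/26259450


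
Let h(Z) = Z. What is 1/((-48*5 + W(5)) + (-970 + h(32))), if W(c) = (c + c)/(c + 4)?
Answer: -9/10592 ≈ -0.00084970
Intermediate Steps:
W(c) = 2*c/(4 + c) (W(c) = (2*c)/(4 + c) = 2*c/(4 + c))
1/((-48*5 + W(5)) + (-970 + h(32))) = 1/((-48*5 + 2*5/(4 + 5)) + (-970 + 32)) = 1/((-240 + 2*5/9) - 938) = 1/((-240 + 2*5*(⅑)) - 938) = 1/((-240 + 10/9) - 938) = 1/(-2150/9 - 938) = 1/(-10592/9) = -9/10592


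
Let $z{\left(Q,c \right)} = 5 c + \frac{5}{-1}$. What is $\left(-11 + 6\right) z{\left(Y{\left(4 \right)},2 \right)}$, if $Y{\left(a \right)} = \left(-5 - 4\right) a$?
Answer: $-25$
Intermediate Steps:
$Y{\left(a \right)} = - 9 a$
$z{\left(Q,c \right)} = -5 + 5 c$ ($z{\left(Q,c \right)} = 5 c + 5 \left(-1\right) = 5 c - 5 = -5 + 5 c$)
$\left(-11 + 6\right) z{\left(Y{\left(4 \right)},2 \right)} = \left(-11 + 6\right) \left(-5 + 5 \cdot 2\right) = - 5 \left(-5 + 10\right) = \left(-5\right) 5 = -25$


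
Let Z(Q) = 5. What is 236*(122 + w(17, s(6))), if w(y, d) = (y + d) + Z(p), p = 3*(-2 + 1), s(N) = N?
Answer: 35400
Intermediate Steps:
p = -3 (p = 3*(-1) = -3)
w(y, d) = 5 + d + y (w(y, d) = (y + d) + 5 = (d + y) + 5 = 5 + d + y)
236*(122 + w(17, s(6))) = 236*(122 + (5 + 6 + 17)) = 236*(122 + 28) = 236*150 = 35400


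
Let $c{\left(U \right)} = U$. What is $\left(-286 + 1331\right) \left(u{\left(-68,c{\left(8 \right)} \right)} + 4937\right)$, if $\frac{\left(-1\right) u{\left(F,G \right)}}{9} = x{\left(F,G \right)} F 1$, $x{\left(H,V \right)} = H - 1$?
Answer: $-38969095$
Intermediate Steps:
$x{\left(H,V \right)} = -1 + H$
$u{\left(F,G \right)} = - 9 F \left(-1 + F\right)$ ($u{\left(F,G \right)} = - 9 \left(-1 + F\right) F 1 = - 9 F \left(-1 + F\right) 1 = - 9 F \left(-1 + F\right)$)
$\left(-286 + 1331\right) \left(u{\left(-68,c{\left(8 \right)} \right)} + 4937\right) = \left(-286 + 1331\right) \left(9 \left(-68\right) \left(1 - -68\right) + 4937\right) = 1045 \left(9 \left(-68\right) \left(1 + 68\right) + 4937\right) = 1045 \left(9 \left(-68\right) 69 + 4937\right) = 1045 \left(-42228 + 4937\right) = 1045 \left(-37291\right) = -38969095$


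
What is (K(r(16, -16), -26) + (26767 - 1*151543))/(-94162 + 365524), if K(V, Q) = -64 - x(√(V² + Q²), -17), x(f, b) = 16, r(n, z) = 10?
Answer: -62428/135681 ≈ -0.46011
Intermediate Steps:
K(V, Q) = -80 (K(V, Q) = -64 - 1*16 = -64 - 16 = -80)
(K(r(16, -16), -26) + (26767 - 1*151543))/(-94162 + 365524) = (-80 + (26767 - 1*151543))/(-94162 + 365524) = (-80 + (26767 - 151543))/271362 = (-80 - 124776)*(1/271362) = -124856*1/271362 = -62428/135681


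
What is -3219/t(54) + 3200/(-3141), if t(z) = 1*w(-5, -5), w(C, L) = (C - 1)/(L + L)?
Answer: -16854665/3141 ≈ -5366.0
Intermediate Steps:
w(C, L) = (-1 + C)/(2*L) (w(C, L) = (-1 + C)/((2*L)) = (-1 + C)*(1/(2*L)) = (-1 + C)/(2*L))
t(z) = 3/5 (t(z) = 1*((1/2)*(-1 - 5)/(-5)) = 1*((1/2)*(-1/5)*(-6)) = 1*(3/5) = 3/5)
-3219/t(54) + 3200/(-3141) = -3219/3/5 + 3200/(-3141) = -3219*5/3 + 3200*(-1/3141) = -5365 - 3200/3141 = -16854665/3141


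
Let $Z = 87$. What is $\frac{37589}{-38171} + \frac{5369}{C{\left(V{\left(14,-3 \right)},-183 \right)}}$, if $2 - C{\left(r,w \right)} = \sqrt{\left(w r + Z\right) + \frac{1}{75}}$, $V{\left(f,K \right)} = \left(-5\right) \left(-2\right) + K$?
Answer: $\frac{27363680789}{3429626179} + \frac{26845 i \sqrt{268647}}{89849} \approx 7.9786 + 154.86 i$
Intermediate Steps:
$V{\left(f,K \right)} = 10 + K$
$C{\left(r,w \right)} = 2 - \sqrt{\frac{6526}{75} + r w}$ ($C{\left(r,w \right)} = 2 - \sqrt{\left(w r + 87\right) + \frac{1}{75}} = 2 - \sqrt{\left(r w + 87\right) + \frac{1}{75}} = 2 - \sqrt{\left(87 + r w\right) + \frac{1}{75}} = 2 - \sqrt{\frac{6526}{75} + r w}$)
$\frac{37589}{-38171} + \frac{5369}{C{\left(V{\left(14,-3 \right)},-183 \right)}} = \frac{37589}{-38171} + \frac{5369}{2 - \frac{\sqrt{19578 + 225 \left(10 - 3\right) \left(-183\right)}}{15}} = 37589 \left(- \frac{1}{38171}\right) + \frac{5369}{2 - \frac{\sqrt{19578 + 225 \cdot 7 \left(-183\right)}}{15}} = - \frac{37589}{38171} + \frac{5369}{2 - \frac{\sqrt{19578 - 288225}}{15}} = - \frac{37589}{38171} + \frac{5369}{2 - \frac{\sqrt{-268647}}{15}} = - \frac{37589}{38171} + \frac{5369}{2 - \frac{i \sqrt{268647}}{15}}$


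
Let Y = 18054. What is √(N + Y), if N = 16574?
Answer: 2*√8657 ≈ 186.09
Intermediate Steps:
√(N + Y) = √(16574 + 18054) = √34628 = 2*√8657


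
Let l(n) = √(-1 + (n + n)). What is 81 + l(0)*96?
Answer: 81 + 96*I ≈ 81.0 + 96.0*I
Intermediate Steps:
l(n) = √(-1 + 2*n)
81 + l(0)*96 = 81 + √(-1 + 2*0)*96 = 81 + √(-1 + 0)*96 = 81 + √(-1)*96 = 81 + I*96 = 81 + 96*I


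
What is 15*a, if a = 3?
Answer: 45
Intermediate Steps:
15*a = 15*3 = 45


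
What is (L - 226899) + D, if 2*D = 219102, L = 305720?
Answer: 188372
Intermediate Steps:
D = 109551 (D = (½)*219102 = 109551)
(L - 226899) + D = (305720 - 226899) + 109551 = 78821 + 109551 = 188372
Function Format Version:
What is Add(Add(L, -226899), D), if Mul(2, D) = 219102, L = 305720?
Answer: 188372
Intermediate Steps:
D = 109551 (D = Mul(Rational(1, 2), 219102) = 109551)
Add(Add(L, -226899), D) = Add(Add(305720, -226899), 109551) = Add(78821, 109551) = 188372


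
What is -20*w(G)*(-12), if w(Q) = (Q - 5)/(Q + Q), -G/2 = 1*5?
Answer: 180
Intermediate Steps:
G = -10 (G = -2*5 = -10)
w(Q) = (-5 + Q)/(2*Q) (w(Q) = (-5 + Q)/((2*Q)) = (-5 + Q)*(1/(2*Q)) = (-5 + Q)/(2*Q))
-20*w(G)*(-12) = -10*(-5 - 10)/(-10)*(-12) = -10*(-1)*(-15)/10*(-12) = -20*¾*(-12) = -15*(-12) = 180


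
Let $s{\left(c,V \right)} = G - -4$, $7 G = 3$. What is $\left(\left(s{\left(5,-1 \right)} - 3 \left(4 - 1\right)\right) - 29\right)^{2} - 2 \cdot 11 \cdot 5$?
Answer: $\frac{49835}{49} \approx 1017.0$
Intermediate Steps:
$G = \frac{3}{7}$ ($G = \frac{1}{7} \cdot 3 = \frac{3}{7} \approx 0.42857$)
$s{\left(c,V \right)} = \frac{31}{7}$ ($s{\left(c,V \right)} = \frac{3}{7} - -4 = \frac{3}{7} + 4 = \frac{31}{7}$)
$\left(\left(s{\left(5,-1 \right)} - 3 \left(4 - 1\right)\right) - 29\right)^{2} - 2 \cdot 11 \cdot 5 = \left(\left(\frac{31}{7} - 3 \left(4 - 1\right)\right) - 29\right)^{2} - 2 \cdot 11 \cdot 5 = \left(\left(\frac{31}{7} - 9\right) - 29\right)^{2} - 22 \cdot 5 = \left(\left(\frac{31}{7} - 9\right) - 29\right)^{2} - 110 = \left(- \frac{32}{7} - 29\right)^{2} - 110 = \left(- \frac{235}{7}\right)^{2} - 110 = \frac{55225}{49} - 110 = \frac{49835}{49}$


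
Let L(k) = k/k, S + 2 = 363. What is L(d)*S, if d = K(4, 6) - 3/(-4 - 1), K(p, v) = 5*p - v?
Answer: 361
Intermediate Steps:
K(p, v) = -v + 5*p
S = 361 (S = -2 + 363 = 361)
d = 73/5 (d = (-1*6 + 5*4) - 3/(-4 - 1) = (-6 + 20) - 3/(-5) = 14 - ⅕*(-3) = 14 + ⅗ = 73/5 ≈ 14.600)
L(k) = 1
L(d)*S = 1*361 = 361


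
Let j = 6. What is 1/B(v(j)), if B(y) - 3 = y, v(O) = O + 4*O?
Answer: 1/33 ≈ 0.030303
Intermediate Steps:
v(O) = 5*O
B(y) = 3 + y
1/B(v(j)) = 1/(3 + 5*6) = 1/(3 + 30) = 1/33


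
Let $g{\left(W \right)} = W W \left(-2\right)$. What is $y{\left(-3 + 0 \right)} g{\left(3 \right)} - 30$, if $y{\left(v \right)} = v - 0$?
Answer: $24$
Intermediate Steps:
$g{\left(W \right)} = - 2 W^{2}$ ($g{\left(W \right)} = W^{2} \left(-2\right) = - 2 W^{2}$)
$y{\left(v \right)} = v$ ($y{\left(v \right)} = v + 0 = v$)
$y{\left(-3 + 0 \right)} g{\left(3 \right)} - 30 = \left(-3 + 0\right) \left(- 2 \cdot 3^{2}\right) - 30 = - 3 \left(\left(-2\right) 9\right) - 30 = \left(-3\right) \left(-18\right) - 30 = 54 - 30 = 24$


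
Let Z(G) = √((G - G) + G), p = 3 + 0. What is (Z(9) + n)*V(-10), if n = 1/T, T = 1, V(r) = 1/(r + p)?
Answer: -4/7 ≈ -0.57143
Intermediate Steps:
p = 3
V(r) = 1/(3 + r) (V(r) = 1/(r + 3) = 1/(3 + r))
Z(G) = √G (Z(G) = √(0 + G) = √G)
n = 1 (n = 1/1 = 1)
(Z(9) + n)*V(-10) = (√9 + 1)/(3 - 10) = (3 + 1)/(-7) = 4*(-⅐) = -4/7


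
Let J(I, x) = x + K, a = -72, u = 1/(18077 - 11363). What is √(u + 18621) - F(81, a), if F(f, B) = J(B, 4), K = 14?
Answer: -18 + √93265960670/2238 ≈ 118.46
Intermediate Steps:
u = 1/6714 ≈ 0.00014894
J(I, x) = 14 + x (J(I, x) = x + 14 = 14 + x)
F(f, B) = 18 (F(f, B) = 14 + 4 = 18)
√(u + 18621) - F(81, a) = √(1/6714 + 18621) - 1*18 = √(125021395/6714) - 18 = √93265960670/2238 - 18 = -18 + √93265960670/2238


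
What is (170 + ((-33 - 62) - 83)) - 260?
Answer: -268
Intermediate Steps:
(170 + ((-33 - 62) - 83)) - 260 = (170 + (-95 - 83)) - 260 = (170 - 178) - 260 = -8 - 260 = -268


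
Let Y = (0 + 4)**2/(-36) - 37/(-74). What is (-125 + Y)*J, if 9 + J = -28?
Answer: 83213/18 ≈ 4622.9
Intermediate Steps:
J = -37 (J = -9 - 28 = -37)
Y = 1/18 (Y = 4**2*(-1/36) - 37*(-1/74) = 16*(-1/36) + 1/2 = -4/9 + 1/2 = 1/18 ≈ 0.055556)
(-125 + Y)*J = (-125 + 1/18)*(-37) = -2249/18*(-37) = 83213/18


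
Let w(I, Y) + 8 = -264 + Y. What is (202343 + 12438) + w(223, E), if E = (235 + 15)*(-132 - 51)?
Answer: 168759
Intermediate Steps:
E = -45750 (E = 250*(-183) = -45750)
w(I, Y) = -272 + Y (w(I, Y) = -8 + (-264 + Y) = -272 + Y)
(202343 + 12438) + w(223, E) = (202343 + 12438) + (-272 - 45750) = 214781 - 46022 = 168759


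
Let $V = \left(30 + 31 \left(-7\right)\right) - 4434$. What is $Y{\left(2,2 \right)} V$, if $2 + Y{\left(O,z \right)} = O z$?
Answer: $-9242$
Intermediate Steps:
$Y{\left(O,z \right)} = -2 + O z$
$V = -4621$ ($V = \left(30 - 217\right) - 4434 = -187 - 4434 = -4621$)
$Y{\left(2,2 \right)} V = \left(-2 + 2 \cdot 2\right) \left(-4621\right) = \left(-2 + 4\right) \left(-4621\right) = 2 \left(-4621\right) = -9242$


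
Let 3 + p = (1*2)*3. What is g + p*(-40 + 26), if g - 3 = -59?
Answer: -98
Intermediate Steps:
g = -56 (g = 3 - 59 = -56)
p = 3 (p = -3 + (1*2)*3 = -3 + 2*3 = -3 + 6 = 3)
g + p*(-40 + 26) = -56 + 3*(-40 + 26) = -56 + 3*(-14) = -56 - 42 = -98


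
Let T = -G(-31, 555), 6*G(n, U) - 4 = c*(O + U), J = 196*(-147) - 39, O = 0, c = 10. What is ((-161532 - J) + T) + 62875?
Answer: -212195/3 ≈ -70732.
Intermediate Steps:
J = -28851 (J = -28812 - 39 = -28851)
G(n, U) = 2/3 + 5*U/3 (G(n, U) = 2/3 + (10*(0 + U))/6 = 2/3 + (10*U)/6 = 2/3 + 5*U/3)
T = -2777/3 (T = -(2/3 + (5/3)*555) = -(2/3 + 925) = -1*2777/3 = -2777/3 ≈ -925.67)
((-161532 - J) + T) + 62875 = ((-161532 - 1*(-28851)) - 2777/3) + 62875 = ((-161532 + 28851) - 2777/3) + 62875 = (-132681 - 2777/3) + 62875 = -400820/3 + 62875 = -212195/3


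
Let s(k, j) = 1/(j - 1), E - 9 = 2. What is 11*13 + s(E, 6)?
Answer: 716/5 ≈ 143.20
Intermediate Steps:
E = 11 (E = 9 + 2 = 11)
s(k, j) = 1/(-1 + j)
11*13 + s(E, 6) = 11*13 + 1/(-1 + 6) = 143 + 1/5 = 143 + ⅕ = 716/5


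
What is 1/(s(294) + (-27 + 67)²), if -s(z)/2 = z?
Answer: 1/1012 ≈ 0.00098814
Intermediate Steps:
s(z) = -2*z
1/(s(294) + (-27 + 67)²) = 1/(-2*294 + (-27 + 67)²) = 1/(-588 + 40²) = 1/(-588 + 1600) = 1/1012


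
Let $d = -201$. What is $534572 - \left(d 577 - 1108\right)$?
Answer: $651657$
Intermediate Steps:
$534572 - \left(d 577 - 1108\right) = 534572 - \left(\left(-201\right) 577 - 1108\right) = 534572 - \left(-115977 - 1108\right) = 534572 - -117085 = 534572 + 117085 = 651657$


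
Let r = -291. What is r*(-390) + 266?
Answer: 113756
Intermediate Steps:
r*(-390) + 266 = -291*(-390) + 266 = 113490 + 266 = 113756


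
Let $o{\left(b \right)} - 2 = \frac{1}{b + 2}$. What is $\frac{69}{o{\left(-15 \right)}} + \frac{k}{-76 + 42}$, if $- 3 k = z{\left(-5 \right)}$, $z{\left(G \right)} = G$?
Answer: $\frac{91369}{2550} \approx 35.831$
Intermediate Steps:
$k = \frac{5}{3}$ ($k = \left(- \frac{1}{3}\right) \left(-5\right) = \frac{5}{3} \approx 1.6667$)
$o{\left(b \right)} = 2 + \frac{1}{2 + b}$ ($o{\left(b \right)} = 2 + \frac{1}{b + 2} = 2 + \frac{1}{2 + b}$)
$\frac{69}{o{\left(-15 \right)}} + \frac{k}{-76 + 42} = \frac{69}{\frac{1}{2 - 15} \left(5 + 2 \left(-15\right)\right)} + \frac{5}{3 \left(-76 + 42\right)} = \frac{69}{\frac{1}{-13} \left(5 - 30\right)} + \frac{5}{3 \left(-34\right)} = \frac{69}{\left(- \frac{1}{13}\right) \left(-25\right)} + \frac{5}{3} \left(- \frac{1}{34}\right) = \frac{69}{\frac{25}{13}} - \frac{5}{102} = 69 \cdot \frac{13}{25} - \frac{5}{102} = \frac{897}{25} - \frac{5}{102} = \frac{91369}{2550}$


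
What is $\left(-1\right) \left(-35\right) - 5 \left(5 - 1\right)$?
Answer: $15$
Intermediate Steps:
$\left(-1\right) \left(-35\right) - 5 \left(5 - 1\right) = 35 - 20 = 15$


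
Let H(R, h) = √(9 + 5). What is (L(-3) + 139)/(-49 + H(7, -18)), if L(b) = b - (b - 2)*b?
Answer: -77/31 - 11*√14/217 ≈ -2.6735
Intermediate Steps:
L(b) = b - b*(-2 + b) (L(b) = b - (-2 + b)*b = b - b*(-2 + b))
H(R, h) = √14
(L(-3) + 139)/(-49 + H(7, -18)) = (-3*(3 - 1*(-3)) + 139)/(-49 + √14) = (-3*(3 + 3) + 139)/(-49 + √14) = (-3*6 + 139)/(-49 + √14) = (-18 + 139)/(-49 + √14) = 121/(-49 + √14)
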